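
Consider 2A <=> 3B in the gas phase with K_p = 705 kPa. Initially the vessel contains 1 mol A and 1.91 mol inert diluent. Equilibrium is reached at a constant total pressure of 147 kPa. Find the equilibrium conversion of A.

X = 0.718

Basis: 1 mol A initially; let X = conversion of A. Extent ξ = 0.5X.
At extent ξ: n_A = 1 − X; n_B = 1.5X; n_I = 1.91 (inert).
Summing: n_T = 2.91 + 0.5X.
Mole fractions y_i = n_i/n_T; K_p = p_B^3 / (p_A^2) with p_i = y_i·P.
This yields a degree-3 equation in X; solving on (0,1), X = 0.718.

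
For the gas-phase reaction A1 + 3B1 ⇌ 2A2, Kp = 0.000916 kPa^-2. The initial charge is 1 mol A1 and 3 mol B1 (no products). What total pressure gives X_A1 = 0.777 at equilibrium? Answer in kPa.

Take 1 mol A1 as basis and let X be its fractional conversion, so ξ = X.
Moles: n_A1 = 1 − X; n_B1 = 3 − 3X; n_A2 = 2X.
Total moles n_T = 4 − 2X.
Kp = p_A2^2 / (p_A1 p_B1^3) with p_i = (n_i/n_T)·P.
At X = 0.777: the mole-fraction product g(X) = Π y_i^ν_i = 216.4. Since Kp = g(X)·P^{-2}, P = (g/Kp)^(1/2) = (216.4/0.000916)^(1/2) = 486 kPa.

P = 486 kPa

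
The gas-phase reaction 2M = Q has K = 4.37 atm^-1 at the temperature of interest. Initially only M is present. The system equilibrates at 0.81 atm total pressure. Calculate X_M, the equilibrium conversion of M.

X = 0.743

Basis: 1 mol M initially; let X = conversion of M. Extent ξ = 0.5X.
Mole table: n_M = 1 − X; n_Q = 0.5X.
Total moles n_T = 1 − 0.5X.
y_i = n_i/n_T, p_i = y_i·P. K = p_Q / (p_M^2).
Setting this equal to 4.37 atm^-1 and taking the physical root (0 < X < 1) gives X = 0.743.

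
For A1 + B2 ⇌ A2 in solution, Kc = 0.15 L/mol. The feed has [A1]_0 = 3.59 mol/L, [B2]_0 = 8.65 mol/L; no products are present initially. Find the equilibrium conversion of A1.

X = 0.506

Let X = conversion of A1; extent ξ = 3.59·X mol/L.
Concentrations: [A1] = 3.59 − 3.59X; [B2] = 8.65 − 3.59X; [A2] = 3.59X.
Kc = [A2] / ([A1] [B2]).
Solving Kc = 0.15 for X ∈ (0,1): X = 0.506.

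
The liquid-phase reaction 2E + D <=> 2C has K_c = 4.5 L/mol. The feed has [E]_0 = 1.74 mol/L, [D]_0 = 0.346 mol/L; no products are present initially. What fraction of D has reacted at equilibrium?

X = 0.839

Let X = conversion of D; extent ξ = 0.346·X mol/L.
Concentrations: [E] = 1.74 − 0.692X; [D] = 0.346 − 0.346X; [C] = 0.692X.
K_c = [C]^2 / ([E]^2 [D]).
This equals 4.5 at X = 0.839 (the root in 0 < X < 1).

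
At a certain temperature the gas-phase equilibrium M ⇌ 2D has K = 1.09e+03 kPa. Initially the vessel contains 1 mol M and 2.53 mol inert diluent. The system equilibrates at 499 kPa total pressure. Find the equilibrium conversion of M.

X = 0.756

Take 1 mol M as basis and let X be its fractional conversion, so ξ = X.
Moles: n_M = 1 − X; n_D = 2X; n_I = 2.53 (inert).
Total moles n_T = 3.53 + X.
Mole fractions y_i = n_i/n_T; K = p_D^2 / (p_M) with p_i = y_i·P.
Setting this equal to 1.09e+03 kPa and taking the physical root (0 < X < 1) gives X = 0.756.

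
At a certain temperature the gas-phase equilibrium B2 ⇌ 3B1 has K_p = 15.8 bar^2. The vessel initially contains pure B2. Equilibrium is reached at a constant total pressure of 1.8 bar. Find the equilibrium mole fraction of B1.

y_B1 = 0.867

Take 1 mol B2 as basis and let X be its fractional conversion, so ξ = X.
Mole table: n_B2 = 1 − X; n_B1 = 3X.
Summing: n_T = 1 + 2X.
y_i = n_i/n_T, p_i = y_i·P. K_p = p_B1^3 / (p_B2).
This yields a degree-3 equation in X; solving on (0,1), X = 0.684.
Then n_B1 = 2.05, n_T = 2.37, so y_B1 = 0.867.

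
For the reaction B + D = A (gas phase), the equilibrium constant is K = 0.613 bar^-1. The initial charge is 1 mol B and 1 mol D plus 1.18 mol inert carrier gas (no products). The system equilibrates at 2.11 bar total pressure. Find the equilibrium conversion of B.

Take 1 mol B as basis and let X be its fractional conversion, so ξ = X.
At extent ξ: n_B = 1 − X; n_D = 1 − X; n_A = X; n_I = 1.18 (inert).
Summing: n_T = 3.18 − X.
With p_i = (n_i/n_T)P, K = p_A / (p_B p_D).
Equating to 0.613 bar^-1 and solving on 0 < X < 1: X = 0.249.

X = 0.249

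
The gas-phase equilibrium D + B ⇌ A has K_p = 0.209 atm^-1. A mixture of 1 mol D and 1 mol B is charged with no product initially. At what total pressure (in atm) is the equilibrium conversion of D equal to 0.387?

Basis: 1 mol D initially; let X = conversion of D. Extent ξ = X.
Moles: n_D = 1 − X; n_B = 1 − X; n_A = X.
Total moles n_T = 2 − X.
K_p = p_A / (p_D p_B) with p_i = (n_i/n_T)·P.
At X = 0.387: the mole-fraction product g(X) = Π y_i^ν_i = 1.661. Since K_p = g(X)·P^{-1}, P = (g/K_p)^(1/1) = (1.661/0.209)^(1/1) = 7.95 atm.

P = 7.95 atm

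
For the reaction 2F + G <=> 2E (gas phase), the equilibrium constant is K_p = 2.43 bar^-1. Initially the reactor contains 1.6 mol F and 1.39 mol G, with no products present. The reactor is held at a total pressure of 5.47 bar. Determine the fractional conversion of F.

Take 1.6 mol F as basis and let X be its fractional conversion, so ξ = 0.8X.
Species balance: n_F = 1.6 − 1.6X; n_G = 1.39 − 0.8X; n_E = 1.6X.
Summing: n_T = 2.99 − 0.8X.
With p_i = (n_i/n_T)P, K_p = p_E^2 / (p_F^2 p_G).
Equating to 2.43 bar^-1 and solving on 0 < X < 1: X = 0.682.

X = 0.682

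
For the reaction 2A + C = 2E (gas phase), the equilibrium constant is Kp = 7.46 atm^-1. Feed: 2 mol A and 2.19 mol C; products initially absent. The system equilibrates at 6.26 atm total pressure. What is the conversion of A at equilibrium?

Take 2 mol A as basis and let X be its fractional conversion, so ξ = X.
Moles: n_A = 2 − 2X; n_C = 2.19 − X; n_E = 2X.
Summing: n_T = 4.19 − X.
y_i = n_i/n_T, p_i = y_i·P. Kp = p_E^2 / (p_A^2 p_C).
Substituting and setting equal to 7.46 atm^-1 gives a polynomial in X; the root in (0,1) is X = 0.814.

X = 0.814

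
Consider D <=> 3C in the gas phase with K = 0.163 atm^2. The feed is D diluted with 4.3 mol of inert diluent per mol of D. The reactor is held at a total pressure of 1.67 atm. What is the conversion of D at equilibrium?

Let X = conversion of D (basis 1 mol D); extent of reaction ξ = X.
Moles: n_D = 1 − X; n_C = 3X; n_I = 4.3 (inert).
Summing: n_T = 5.3 + 2X.
Mole fractions y_i = n_i/n_T; K = p_C^3 / (p_D) with p_i = y_i·P.
Equating to 0.163 atm^2 and solving on 0 < X < 1: X = 0.368.

X = 0.368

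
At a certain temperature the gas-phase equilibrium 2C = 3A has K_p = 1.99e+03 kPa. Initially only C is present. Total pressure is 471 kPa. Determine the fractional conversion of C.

Let X = conversion of C (basis 1 mol C); extent of reaction ξ = 0.5X.
Mole table: n_C = 1 − X; n_A = 1.5X.
n_T = Σnᵢ = 1 + 0.5X.
y_i = n_i/n_T, p_i = y_i·P. K_p = p_A^3 / (p_C^2).
Setting this equal to 1.99e+03 kPa and taking the physical root (0 < X < 1) gives X = 0.619.

X = 0.619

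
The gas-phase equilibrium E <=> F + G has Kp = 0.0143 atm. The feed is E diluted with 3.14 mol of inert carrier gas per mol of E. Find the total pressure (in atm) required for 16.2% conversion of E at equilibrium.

P = 1.96 atm

Basis: 1 mol E initially; let X = conversion of E. Extent ξ = X.
Species balance: n_E = 1 − X; n_F = X; n_G = X; n_I = 3.14 (inert).
Summing: n_T = 4.14 + X.
Kp = p_F p_G / (p_E) with p_i = (n_i/n_T)·P.
At X = 0.162: the mole-fraction product g(X) = Π y_i^ν_i = 0.00728. Since Kp = g(X)·P^{1}, P = (Kp/g)^(1/1) = (0.0143/0.00728)^(1/1) = 1.96 atm.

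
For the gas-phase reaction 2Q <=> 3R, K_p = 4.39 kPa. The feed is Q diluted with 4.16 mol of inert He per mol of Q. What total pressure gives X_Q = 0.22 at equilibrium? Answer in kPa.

P = 392 kPa

Let X = conversion of Q (basis 1 mol Q); extent of reaction ξ = 0.5X.
Mole table: n_Q = 1 − X; n_R = 1.5X; n_I = 4.16 (inert).
Total moles n_T = 5.16 + 0.5X.
K_p = p_R^3 / (p_Q^2) with p_i = (n_i/n_T)·P.
At X = 0.22: the mole-fraction product g(X) = Π y_i^ν_i = 0.01121. Since K_p = g(X)·P^{1}, P = (K_p/g)^(1/1) = (4.39/0.01121)^(1/1) = 392 kPa.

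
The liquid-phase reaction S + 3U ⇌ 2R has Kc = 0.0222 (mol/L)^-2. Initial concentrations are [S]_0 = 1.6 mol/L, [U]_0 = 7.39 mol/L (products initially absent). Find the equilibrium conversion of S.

Let X = conversion of S; extent ξ = 1.6·X mol/L.
Concentrations: [S] = 1.6 − 1.6X; [U] = 7.39 − 4.8X; [R] = 3.2X.
Kc = [R]^2 / ([S] [U]^3).
Setting equal to 0.0222 and solving for X on (0,1) gives X = 0.483.

X = 0.483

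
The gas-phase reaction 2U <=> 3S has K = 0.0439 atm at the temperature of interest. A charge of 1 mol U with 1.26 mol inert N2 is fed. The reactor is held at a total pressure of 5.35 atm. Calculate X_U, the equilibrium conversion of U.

Take 1 mol U as basis and let X be its fractional conversion, so ξ = 0.5X.
Species balance: n_U = 1 − X; n_S = 1.5X; n_I = 1.26 (inert).
Summing: n_T = 2.26 + 0.5X.
Mole fractions y_i = n_i/n_T; K = p_S^3 / (p_U^2) with p_i = y_i·P.
Substituting and setting equal to 0.0439 atm gives a polynomial in X; the root in (0,1) is X = 0.159.

X = 0.159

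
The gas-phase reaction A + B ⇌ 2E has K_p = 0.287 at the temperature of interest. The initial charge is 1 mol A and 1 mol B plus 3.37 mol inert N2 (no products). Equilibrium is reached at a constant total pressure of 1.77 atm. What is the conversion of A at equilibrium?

Take 1 mol A as basis and let X be its fractional conversion, so ξ = X.
Mole table: n_A = 1 − X; n_B = 1 − X; n_E = 2X; n_I = 3.37 (inert).
Total moles n_T = 5.37 (Δν = 0, constant).
y_i = n_i/n_T, p_i = y_i·P. K_p = p_E^2 / (p_A p_B).
This yields a degree-2 equation in X; solving on (0,1), X = 0.211.

X = 0.211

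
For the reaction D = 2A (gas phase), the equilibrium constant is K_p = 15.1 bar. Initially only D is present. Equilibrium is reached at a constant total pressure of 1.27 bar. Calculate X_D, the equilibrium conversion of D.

X = 0.865

Let X = conversion of D (basis 1 mol D); extent of reaction ξ = X.
At extent ξ: n_D = 1 − X; n_A = 2X.
Summing: n_T = 1 + X.
y_i = n_i/n_T, p_i = y_i·P. K_p = p_A^2 / (p_D).
Setting this equal to 15.1 bar and taking the physical root (0 < X < 1) gives X = 0.865.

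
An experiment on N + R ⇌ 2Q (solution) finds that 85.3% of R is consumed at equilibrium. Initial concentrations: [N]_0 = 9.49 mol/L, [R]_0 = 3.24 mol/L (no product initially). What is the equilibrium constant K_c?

K_c = 9.54

Let X = conversion of R.
Concentrations: [N] = 9.49 − 3.24X; [R] = 3.24 − 3.24X; [Q] = 6.48X.
At X = 0.853: [N] = 6.73, [R] = 0.476, [Q] = 5.53.
K_c = [Q]^2 / ([N] [R]) = 9.54.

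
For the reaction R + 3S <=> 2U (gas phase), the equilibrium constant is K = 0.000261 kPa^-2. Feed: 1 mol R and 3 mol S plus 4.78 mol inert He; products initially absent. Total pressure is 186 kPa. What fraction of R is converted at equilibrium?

Let X = conversion of R (basis 1 mol R); extent of reaction ξ = X.
At extent ξ: n_R = 1 − X; n_S = 3 − 3X; n_U = 2X; n_I = 4.78 (inert).
Summing: n_T = 8.78 − 2X.
With p_i = (n_i/n_T)P, K = p_U^2 / (p_R p_S^3).
Equating to 0.000261 kPa^-2 and solving on 0 < X < 1: X = 0.377.

X = 0.377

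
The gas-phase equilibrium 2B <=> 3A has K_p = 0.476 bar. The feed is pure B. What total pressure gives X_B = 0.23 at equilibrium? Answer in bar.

Let X = conversion of B (basis 1 mol B); extent of reaction ξ = 0.5X.
Species balance: n_B = 1 − X; n_A = 1.5X.
Total moles n_T = 1 + 0.5X.
K_p = p_A^3 / (p_B^2) with p_i = (n_i/n_T)·P.
At X = 0.23: the mole-fraction product g(X) = Π y_i^ν_i = 0.06212. Since K_p = g(X)·P^{1}, P = (K_p/g)^(1/1) = (0.476/0.06212)^(1/1) = 7.66 bar.

P = 7.66 bar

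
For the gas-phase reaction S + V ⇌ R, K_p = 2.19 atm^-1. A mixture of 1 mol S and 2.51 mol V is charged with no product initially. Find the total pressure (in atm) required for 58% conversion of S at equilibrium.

P = 0.957 atm

Let X = conversion of S (basis 1 mol S); extent of reaction ξ = X.
Moles: n_S = 1 − X; n_V = 2.51 − X; n_R = X.
n_T = Σnᵢ = 3.51 − X.
K_p = p_R / (p_S p_V) with p_i = (n_i/n_T)·P.
At X = 0.58: the mole-fraction product g(X) = Π y_i^ν_i = 2.096. Since K_p = g(X)·P^{-1}, P = (g/K_p)^(1/1) = (2.096/2.19)^(1/1) = 0.957 atm.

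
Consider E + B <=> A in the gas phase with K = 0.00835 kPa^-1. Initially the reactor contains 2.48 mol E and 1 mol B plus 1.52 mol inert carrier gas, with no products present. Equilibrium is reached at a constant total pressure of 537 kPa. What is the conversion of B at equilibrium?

X = 0.653

Basis: 1 mol B initially; let X = conversion of B. Extent ξ = X.
Mole table: n_E = 2.48 − X; n_B = 1 − X; n_A = X; n_I = 1.52 (inert).
Summing: n_T = 5 − X.
With p_i = (n_i/n_T)P, K = p_A / (p_E p_B).
Equating to 0.00835 kPa^-1 and solving on 0 < X < 1: X = 0.653.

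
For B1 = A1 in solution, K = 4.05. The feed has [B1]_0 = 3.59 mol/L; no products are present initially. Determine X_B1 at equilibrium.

Let X = conversion of B1; extent ξ = 3.59·X mol/L.
Concentrations: [B1] = 3.59 − 3.59X; [A1] = 3.59X.
K = [A1] / ([B1]).
Setting equal to 4.05 and solving for X on (0,1) gives X = 0.802.

X = 0.802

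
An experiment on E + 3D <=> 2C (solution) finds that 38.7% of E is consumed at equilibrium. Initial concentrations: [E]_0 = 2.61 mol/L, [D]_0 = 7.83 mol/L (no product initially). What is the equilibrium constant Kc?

Let X = conversion of E.
Concentrations: [E] = 2.61 − 2.61X; [D] = 7.83 − 7.83X; [C] = 5.22X.
At X = 0.387: [E] = 1.6, [D] = 4.8, [C] = 2.02.
Kc = [C]^2 / ([E] [D]^3) = 0.0231 (mol/L)^-2.

Kc = 0.0231 (mol/L)^-2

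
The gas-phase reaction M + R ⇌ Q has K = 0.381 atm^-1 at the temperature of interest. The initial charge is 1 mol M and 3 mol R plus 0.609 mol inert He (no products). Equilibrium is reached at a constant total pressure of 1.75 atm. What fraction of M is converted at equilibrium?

X = 0.295

Basis: 1 mol M initially; let X = conversion of M. Extent ξ = X.
Mole table: n_M = 1 − X; n_R = 3 − X; n_Q = X; n_I = 0.609 (inert).
Summing: n_T = 4.61 − X.
y_i = n_i/n_T, p_i = y_i·P. K = p_Q / (p_M p_R).
This yields a degree-2 equation in X; solving on (0,1), X = 0.295.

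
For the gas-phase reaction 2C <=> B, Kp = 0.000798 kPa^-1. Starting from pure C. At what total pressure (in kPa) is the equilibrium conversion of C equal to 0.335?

P = 395 kPa

Let X = conversion of C (basis 1 mol C); extent of reaction ξ = 0.5X.
Moles: n_C = 1 − X; n_B = 0.5X.
Total moles n_T = 1 − 0.5X.
Kp = p_B / (p_C^2) with p_i = (n_i/n_T)·P.
At X = 0.335: the mole-fraction product g(X) = Π y_i^ν_i = 0.3153. Since Kp = g(X)·P^{-1}, P = (g/Kp)^(1/1) = (0.3153/0.000798)^(1/1) = 395 kPa.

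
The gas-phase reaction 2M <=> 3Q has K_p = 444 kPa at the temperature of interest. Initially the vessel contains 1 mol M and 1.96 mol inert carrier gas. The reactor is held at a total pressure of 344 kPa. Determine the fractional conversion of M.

X = 0.592

Basis: 1 mol M initially; let X = conversion of M. Extent ξ = 0.5X.
Mole table: n_M = 1 − X; n_Q = 1.5X; n_I = 1.96 (inert).
Summing: n_T = 2.96 + 0.5X.
With p_i = (n_i/n_T)P, K_p = p_Q^3 / (p_M^2).
This yields a degree-3 equation in X; solving on (0,1), X = 0.592.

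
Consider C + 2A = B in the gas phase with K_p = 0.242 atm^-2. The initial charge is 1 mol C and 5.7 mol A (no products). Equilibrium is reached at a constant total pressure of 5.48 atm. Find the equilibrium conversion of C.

Let X = conversion of C (basis 1 mol C); extent of reaction ξ = X.
Mole table: n_C = 1 − X; n_A = 5.7 − 2X; n_B = X.
n_T = Σnᵢ = 6.7 − 2X.
y_i = n_i/n_T, p_i = y_i·P. K_p = p_B / (p_C p_A^2).
Substituting and setting equal to 0.242 atm^-2 gives a polynomial in X; the root in (0,1) is X = 0.824.

X = 0.824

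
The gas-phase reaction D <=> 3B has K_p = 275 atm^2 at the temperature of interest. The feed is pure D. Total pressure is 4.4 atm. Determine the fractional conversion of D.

Let X = conversion of D (basis 1 mol D); extent of reaction ξ = X.
Moles: n_D = 1 − X; n_B = 3X.
Total moles n_T = 1 + 2X.
With p_i = (n_i/n_T)P, K_p = p_B^3 / (p_D).
Equating to 275 atm^2 and solving on 0 < X < 1: X = 0.842.

X = 0.842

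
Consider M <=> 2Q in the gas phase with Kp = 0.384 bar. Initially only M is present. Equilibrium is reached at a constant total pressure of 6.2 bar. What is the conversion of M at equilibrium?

Take 1 mol M as basis and let X be its fractional conversion, so ξ = X.
Moles: n_M = 1 − X; n_Q = 2X.
n_T = Σnᵢ = 1 + X.
With p_i = (n_i/n_T)P, Kp = p_Q^2 / (p_M).
Substituting and setting equal to 0.384 bar gives a polynomial in X; the root in (0,1) is X = 0.123.

X = 0.123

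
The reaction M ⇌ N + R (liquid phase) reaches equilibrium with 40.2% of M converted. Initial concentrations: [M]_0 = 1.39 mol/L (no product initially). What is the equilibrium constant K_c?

Let X = conversion of M.
Concentrations: [M] = 1.39 − 1.39X; [N] = 1.39X; [R] = 1.39X.
At X = 0.402: [M] = 0.831, [N] = 0.559, [R] = 0.559.
K_c = [N] [R] / ([M]) = 0.376 mol/L.

K_c = 0.376 mol/L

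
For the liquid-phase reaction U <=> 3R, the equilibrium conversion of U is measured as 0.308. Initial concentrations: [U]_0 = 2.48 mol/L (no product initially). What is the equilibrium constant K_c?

Let X = conversion of U.
Concentrations: [U] = 2.48 − 2.48X; [R] = 7.44X.
At X = 0.308: [U] = 1.72, [R] = 2.29.
K_c = [R]^3 / ([U]) = 7.01 (mol/L)^2.

K_c = 7.01 (mol/L)^2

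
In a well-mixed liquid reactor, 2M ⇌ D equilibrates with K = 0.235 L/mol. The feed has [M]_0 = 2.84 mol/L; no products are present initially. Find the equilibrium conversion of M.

X = 0.431

Let X = conversion of M; extent ξ = 2.84X/2 mol/L.
Concentrations: [M] = 2.84 − 2.84X; [D] = 1.42X.
K = [D] / ([M]^2).
Setting equal to 0.235 and solving for X on (0,1) gives X = 0.431.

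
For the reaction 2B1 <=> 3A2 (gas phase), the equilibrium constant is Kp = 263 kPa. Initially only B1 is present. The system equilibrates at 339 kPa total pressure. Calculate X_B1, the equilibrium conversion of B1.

Take 1 mol B1 as basis and let X be its fractional conversion, so ξ = 0.5X.
Mole table: n_B1 = 1 − X; n_A2 = 1.5X.
n_T = Σnᵢ = 1 + 0.5X.
Mole fractions y_i = n_i/n_T; Kp = p_A2^3 / (p_B1^2) with p_i = y_i·P.
Setting this equal to 263 kPa and taking the physical root (0 < X < 1) gives X = 0.443.

X = 0.443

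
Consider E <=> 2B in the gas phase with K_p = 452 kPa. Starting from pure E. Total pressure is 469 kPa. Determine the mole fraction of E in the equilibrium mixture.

y_E = 0.388

Let X = conversion of E (basis 1 mol E); extent of reaction ξ = X.
Mole table: n_E = 1 − X; n_B = 2X.
Summing: n_T = 1 + X.
Mole fractions y_i = n_i/n_T; K_p = p_B^2 / (p_E) with p_i = y_i·P.
Equating to 452 kPa and solving on 0 < X < 1: X = 0.441.
Then n_E = 0.559, n_T = 1.44, so y_E = 0.388.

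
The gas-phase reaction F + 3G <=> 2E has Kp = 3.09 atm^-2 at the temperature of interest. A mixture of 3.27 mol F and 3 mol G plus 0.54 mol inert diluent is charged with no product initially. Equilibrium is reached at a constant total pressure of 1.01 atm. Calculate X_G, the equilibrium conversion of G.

Take 3 mol G as basis and let X be its fractional conversion, so ξ = X.
Moles: n_F = 3.27 − X; n_G = 3 − 3X; n_E = 2X; n_I = 0.54 (inert).
Summing: n_T = 6.81 − 2X.
y_i = n_i/n_T, p_i = y_i·P. Kp = p_E^2 / (p_F p_G^3).
Setting this equal to 3.09 atm^-2 and taking the physical root (0 < X < 1) gives X = 0.486.

X = 0.486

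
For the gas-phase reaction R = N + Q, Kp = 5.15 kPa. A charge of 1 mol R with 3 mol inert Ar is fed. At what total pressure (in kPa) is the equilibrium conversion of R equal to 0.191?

P = 479 kPa

Take 1 mol R as basis and let X be its fractional conversion, so ξ = X.
Moles: n_R = 1 − X; n_N = X; n_Q = X; n_I = 3 (inert).
Summing: n_T = 4 + X.
Kp = p_N p_Q / (p_R) with p_i = (n_i/n_T)·P.
At X = 0.191: the mole-fraction product g(X) = Π y_i^ν_i = 0.01076. Since Kp = g(X)·P^{1}, P = (Kp/g)^(1/1) = (5.15/0.01076)^(1/1) = 479 kPa.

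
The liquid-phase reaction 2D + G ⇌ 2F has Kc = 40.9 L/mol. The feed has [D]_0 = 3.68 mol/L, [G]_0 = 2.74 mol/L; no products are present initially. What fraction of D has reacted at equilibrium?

X = 0.872

Let X = conversion of D; extent ξ = 3.68X/2 mol/L.
Concentrations: [D] = 3.68 − 3.68X; [G] = 2.74 − 1.84X; [F] = 3.68X.
Kc = [F]^2 / ([D]^2 [G]).
Equating to 40.9 L/mol: the physical root is X = 0.872.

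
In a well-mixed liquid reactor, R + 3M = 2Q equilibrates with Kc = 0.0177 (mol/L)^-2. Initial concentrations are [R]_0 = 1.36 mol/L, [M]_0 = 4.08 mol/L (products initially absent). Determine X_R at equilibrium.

Let X = conversion of R; extent ξ = 1.36·X mol/L.
Concentrations: [R] = 1.36 − 1.36X; [M] = 4.08 − 4.08X; [Q] = 2.72X.
Kc = [Q]^2 / ([R] [M]^3).
Equating to 0.0177 (mol/L)^-2: the physical root is X = 0.258.

X = 0.258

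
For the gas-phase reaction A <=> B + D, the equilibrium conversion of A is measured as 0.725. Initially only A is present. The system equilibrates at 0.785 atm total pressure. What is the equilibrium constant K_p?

Basis: 1 mol A initially; let X = conversion of A. Extent ξ = X.
Moles: n_A = 1 − X; n_B = X; n_D = X.
Total moles n_T = 1 + X.
At X = 0.725: n_A = 0.275, n_B = 0.725, n_D = 0.725, n_T = 1.73.
p_i = (n_i/n_T)·P. K_p = p_B p_D / (p_A) = 0.87 atm.

K_p = 0.87 atm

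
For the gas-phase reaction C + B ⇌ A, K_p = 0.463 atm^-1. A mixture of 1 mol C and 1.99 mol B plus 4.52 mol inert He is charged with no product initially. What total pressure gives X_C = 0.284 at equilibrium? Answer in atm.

P = 3.63 atm

Basis: 1 mol C initially; let X = conversion of C. Extent ξ = X.
At extent ξ: n_C = 1 − X; n_B = 1.99 − X; n_A = X; n_I = 4.52 (inert).
n_T = Σnᵢ = 7.51 − X.
K_p = p_A / (p_C p_B) with p_i = (n_i/n_T)·P.
At X = 0.284: the mole-fraction product g(X) = Π y_i^ν_i = 1.68. Since K_p = g(X)·P^{-1}, P = (g/K_p)^(1/1) = (1.68/0.463)^(1/1) = 3.63 atm.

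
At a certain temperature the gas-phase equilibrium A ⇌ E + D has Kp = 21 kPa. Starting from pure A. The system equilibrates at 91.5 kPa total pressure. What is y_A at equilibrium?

y_A = 0.397

Let X = conversion of A (basis 1 mol A); extent of reaction ξ = X.
At extent ξ: n_A = 1 − X; n_E = X; n_D = X.
Summing: n_T = 1 + X.
y_i = n_i/n_T, p_i = y_i·P. Kp = p_E p_D / (p_A).
Substituting and setting equal to 21 kPa gives a polynomial in X; the root in (0,1) is X = 0.432.
Then n_A = 0.568, n_T = 1.43, so y_A = 0.397.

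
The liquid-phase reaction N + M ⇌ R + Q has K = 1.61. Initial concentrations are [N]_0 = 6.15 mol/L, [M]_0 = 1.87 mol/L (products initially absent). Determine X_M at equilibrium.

X = 0.827

Let X = conversion of M; extent ξ = 1.87·X mol/L.
Concentrations: [N] = 6.15 − 1.87X; [M] = 1.87 − 1.87X; [R] = 1.87X; [Q] = 1.87X.
K = [R] [Q] / ([N] [M]).
Equating to 1.61: the physical root is X = 0.827.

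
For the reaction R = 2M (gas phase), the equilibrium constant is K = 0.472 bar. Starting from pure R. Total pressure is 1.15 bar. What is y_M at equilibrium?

y_M = 0.468

Take 1 mol R as basis and let X be its fractional conversion, so ξ = X.
At extent ξ: n_R = 1 − X; n_M = 2X.
Total moles n_T = 1 + X.
Mole fractions y_i = n_i/n_T; K = p_M^2 / (p_R) with p_i = y_i·P.
Equating to 0.472 bar and solving on 0 < X < 1: X = 0.305.
Then n_M = 0.61, n_T = 1.31, so y_M = 0.468.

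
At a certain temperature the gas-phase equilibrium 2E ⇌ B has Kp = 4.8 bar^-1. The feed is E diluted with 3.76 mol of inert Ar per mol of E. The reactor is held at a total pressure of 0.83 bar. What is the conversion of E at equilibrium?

Basis: 1 mol E initially; let X = conversion of E. Extent ξ = 0.5X.
Mole table: n_E = 1 − X; n_B = 0.5X; n_I = 3.76 (inert).
Total moles n_T = 4.76 − 0.5X.
Mole fractions y_i = n_i/n_T; Kp = p_B / (p_E^2) with p_i = y_i·P.
Equating to 4.8 bar^-1 and solving on 0 < X < 1: X = 0.479.

X = 0.479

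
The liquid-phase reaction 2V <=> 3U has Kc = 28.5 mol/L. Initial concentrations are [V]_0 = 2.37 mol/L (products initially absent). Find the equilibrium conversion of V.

Let X = conversion of V; extent ξ = 2.37X/2 mol/L.
Concentrations: [V] = 2.37 − 2.37X; [U] = 3.56X.
Kc = [U]^3 / ([V]^2).
This equals 28.5 at X = 0.694 (the root in 0 < X < 1).

X = 0.694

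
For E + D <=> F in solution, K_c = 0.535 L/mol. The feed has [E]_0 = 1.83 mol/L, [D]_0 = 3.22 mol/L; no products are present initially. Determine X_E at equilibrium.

Let X = conversion of E; extent ξ = 1.83·X mol/L.
Concentrations: [E] = 1.83 − 1.83X; [D] = 3.22 − 1.83X; [F] = 1.83X.
K_c = [F] / ([E] [D]).
This equals 0.535 at X = 0.544 (the root in 0 < X < 1).

X = 0.544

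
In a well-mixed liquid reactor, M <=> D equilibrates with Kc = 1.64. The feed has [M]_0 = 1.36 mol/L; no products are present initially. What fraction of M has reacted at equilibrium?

X = 0.621

Let X = conversion of M; extent ξ = 1.36·X mol/L.
Concentrations: [M] = 1.36 − 1.36X; [D] = 1.36X.
Kc = [D] / ([M]).
This equals 1.64 at X = 0.621 (the root in 0 < X < 1).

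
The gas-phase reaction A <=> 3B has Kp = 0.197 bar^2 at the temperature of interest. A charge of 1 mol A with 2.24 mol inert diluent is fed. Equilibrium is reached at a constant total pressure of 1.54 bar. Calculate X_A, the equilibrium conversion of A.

Basis: 1 mol A initially; let X = conversion of A. Extent ξ = X.
Species balance: n_A = 1 − X; n_B = 3X; n_I = 2.24 (inert).
Total moles n_T = 3.24 + 2X.
Mole fractions y_i = n_i/n_T; Kp = p_B^3 / (p_A) with p_i = y_i·P.
Substituting and setting equal to 0.197 bar^2 gives a polynomial in X; the root in (0,1) is X = 0.316.

X = 0.316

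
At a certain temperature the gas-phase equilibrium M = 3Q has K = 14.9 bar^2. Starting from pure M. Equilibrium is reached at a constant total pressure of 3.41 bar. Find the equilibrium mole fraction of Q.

Let X = conversion of M (basis 1 mol M); extent of reaction ξ = X.
Mole table: n_M = 1 − X; n_Q = 3X.
Total moles n_T = 1 + 2X.
Mole fractions y_i = n_i/n_T; K = p_Q^3 / (p_M) with p_i = y_i·P.
This yields a degree-3 equation in X; solving on (0,1), X = 0.455.
Then n_Q = 1.37, n_T = 1.91, so y_Q = 0.715.

y_Q = 0.715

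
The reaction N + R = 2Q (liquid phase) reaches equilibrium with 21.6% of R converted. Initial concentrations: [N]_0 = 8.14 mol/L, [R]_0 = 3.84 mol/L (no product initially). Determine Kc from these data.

Kc = 0.125

Let X = conversion of R.
Concentrations: [N] = 8.14 − 3.84X; [R] = 3.84 − 3.84X; [Q] = 7.68X.
At X = 0.216: [N] = 7.31, [R] = 3.01, [Q] = 1.66.
Kc = [Q]^2 / ([N] [R]) = 0.125.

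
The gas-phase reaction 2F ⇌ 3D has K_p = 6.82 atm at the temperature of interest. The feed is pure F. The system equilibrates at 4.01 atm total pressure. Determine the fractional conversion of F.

Take 1 mol F as basis and let X be its fractional conversion, so ξ = 0.5X.
Species balance: n_F = 1 − X; n_D = 1.5X.
Total moles n_T = 1 + 0.5X.
y_i = n_i/n_T, p_i = y_i·P. K_p = p_D^3 / (p_F^2).
This yields a degree-3 equation in X; solving on (0,1), X = 0.524.

X = 0.524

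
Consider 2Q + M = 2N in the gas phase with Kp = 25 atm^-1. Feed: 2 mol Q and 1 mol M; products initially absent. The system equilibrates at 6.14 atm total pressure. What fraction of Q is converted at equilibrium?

X = 0.792

Let X = conversion of Q (basis 2 mol Q); extent of reaction ξ = X.
At extent ξ: n_Q = 2 − 2X; n_M = 1 − X; n_N = 2X.
n_T = Σnᵢ = 3 − X.
With p_i = (n_i/n_T)P, Kp = p_N^2 / (p_Q^2 p_M).
Substituting and setting equal to 25 atm^-1 gives a polynomial in X; the root in (0,1) is X = 0.792.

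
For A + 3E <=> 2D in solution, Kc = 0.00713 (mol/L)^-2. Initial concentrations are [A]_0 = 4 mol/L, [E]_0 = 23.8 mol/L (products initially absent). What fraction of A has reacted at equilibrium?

X = 0.700

Let X = conversion of A; extent ξ = 4·X mol/L.
Concentrations: [A] = 4 − 4X; [E] = 23.8 − 12X; [D] = 8X.
Kc = [D]^2 / ([A] [E]^3).
Equating to 0.00713 (mol/L)^-2: the physical root is X = 0.700.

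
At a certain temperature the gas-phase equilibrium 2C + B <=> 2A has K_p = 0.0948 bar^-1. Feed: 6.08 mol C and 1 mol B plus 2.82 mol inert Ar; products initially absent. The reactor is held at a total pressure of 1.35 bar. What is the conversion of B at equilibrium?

Take 1 mol B as basis and let X be its fractional conversion, so ξ = X.
Mole table: n_C = 6.08 − 2X; n_B = 1 − X; n_A = 2X; n_I = 2.82 (inert).
n_T = Σnᵢ = 9.9 − X.
y_i = n_i/n_T, p_i = y_i·P. K_p = p_A^2 / (p_C^2 p_B).
Equating to 0.0948 bar^-1 and solving on 0 < X < 1: X = 0.272.

X = 0.272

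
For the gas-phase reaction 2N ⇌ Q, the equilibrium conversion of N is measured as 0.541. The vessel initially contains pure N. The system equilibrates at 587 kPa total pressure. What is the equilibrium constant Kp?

Let X = conversion of N (basis 1 mol N); extent of reaction ξ = 0.5X.
Species balance: n_N = 1 − X; n_Q = 0.5X.
n_T = Σnᵢ = 1 − 0.5X.
At X = 0.541: n_N = 0.459, n_Q = 0.271, n_T = 0.73.
p_i = (n_i/n_T)·P. Kp = p_Q / (p_N^2) = 0.0016 kPa^-1.

Kp = 0.0016 kPa^-1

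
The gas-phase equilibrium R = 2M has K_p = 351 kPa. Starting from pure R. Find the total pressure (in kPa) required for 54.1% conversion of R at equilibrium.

P = 212 kPa

Let X = conversion of R (basis 1 mol R); extent of reaction ξ = X.
Moles: n_R = 1 − X; n_M = 2X.
Summing: n_T = 1 + X.
K_p = p_M^2 / (p_R) with p_i = (n_i/n_T)·P.
At X = 0.541: the mole-fraction product g(X) = Π y_i^ν_i = 1.655. Since K_p = g(X)·P^{1}, P = (K_p/g)^(1/1) = (351/1.655)^(1/1) = 212 kPa.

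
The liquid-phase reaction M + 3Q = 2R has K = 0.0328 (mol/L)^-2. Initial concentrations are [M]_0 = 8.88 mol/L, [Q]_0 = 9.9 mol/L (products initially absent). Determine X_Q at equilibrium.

Let X = conversion of Q; extent ξ = 9.9X/3 mol/L.
Concentrations: [M] = 8.88 − 3.3X; [Q] = 9.9 − 9.9X; [R] = 6.6X.
K = [R]^2 / ([M] [Q]^3).
Setting equal to 0.0328 and solving for X on (0,1) gives X = 0.590.

X = 0.590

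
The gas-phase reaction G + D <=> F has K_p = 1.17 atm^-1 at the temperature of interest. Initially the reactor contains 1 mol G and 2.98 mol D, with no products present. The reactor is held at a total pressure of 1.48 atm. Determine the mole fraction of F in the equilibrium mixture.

y_F = 0.161

Take 1 mol G as basis and let X be its fractional conversion, so ξ = X.
Mole table: n_G = 1 − X; n_D = 2.98 − X; n_F = X.
n_T = Σnᵢ = 3.98 − X.
Mole fractions y_i = n_i/n_T; K_p = p_F / (p_G p_D) with p_i = y_i·P.
This yields a degree-2 equation in X; solving on (0,1), X = 0.551.
Then n_F = 0.551, n_T = 3.43, so y_F = 0.161.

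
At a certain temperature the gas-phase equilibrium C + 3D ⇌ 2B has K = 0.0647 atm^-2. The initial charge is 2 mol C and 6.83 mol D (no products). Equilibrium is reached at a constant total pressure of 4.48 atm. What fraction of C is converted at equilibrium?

X = 0.401

Let X = conversion of C (basis 2 mol C); extent of reaction ξ = 2X.
Moles: n_C = 2 − 2X; n_D = 6.83 − 6X; n_B = 4X.
Summing: n_T = 8.83 − 4X.
Mole fractions y_i = n_i/n_T; K = p_B^2 / (p_C p_D^3) with p_i = y_i·P.
This yields a degree-4 equation in X; solving on (0,1), X = 0.401.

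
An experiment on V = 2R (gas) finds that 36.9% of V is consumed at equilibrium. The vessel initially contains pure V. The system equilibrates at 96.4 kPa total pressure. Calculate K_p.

Let X = conversion of V (basis 1 mol V); extent of reaction ξ = X.
Moles: n_V = 1 − X; n_R = 2X.
Total moles n_T = 1 + X.
At X = 0.369: n_V = 0.631, n_R = 0.738, n_T = 1.37.
p_i = (n_i/n_T)·P. K_p = p_R^2 / (p_V) = 60.8 kPa.

K_p = 60.8 kPa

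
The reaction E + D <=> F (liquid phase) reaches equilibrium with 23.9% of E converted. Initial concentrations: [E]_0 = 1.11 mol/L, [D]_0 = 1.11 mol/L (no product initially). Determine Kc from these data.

Kc = 0.372 L/mol

Let X = conversion of E.
Concentrations: [E] = 1.11 − 1.11X; [D] = 1.11 − 1.11X; [F] = 1.11X.
At X = 0.239: [E] = 0.845, [D] = 0.845, [F] = 0.265.
Kc = [F] / ([E] [D]) = 0.372 L/mol.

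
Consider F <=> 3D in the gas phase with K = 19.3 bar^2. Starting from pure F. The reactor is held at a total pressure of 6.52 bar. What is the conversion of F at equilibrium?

Let X = conversion of F (basis 1 mol F); extent of reaction ξ = X.
Mole table: n_F = 1 − X; n_D = 3X.
Total moles n_T = 1 + 2X.
Mole fractions y_i = n_i/n_T; K = p_D^3 / (p_F) with p_i = y_i·P.
This yields a degree-3 equation in X; solving on (0,1), X = 0.313.

X = 0.313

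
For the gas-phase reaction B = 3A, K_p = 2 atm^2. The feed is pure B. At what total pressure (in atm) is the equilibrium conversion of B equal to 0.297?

P = 2.25 atm

Let X = conversion of B (basis 1 mol B); extent of reaction ξ = X.
Moles: n_B = 1 − X; n_A = 3X.
n_T = Σnᵢ = 1 + 2X.
K_p = p_A^3 / (p_B) with p_i = (n_i/n_T)·P.
At X = 0.297: the mole-fraction product g(X) = Π y_i^ν_i = 0.396. Since K_p = g(X)·P^{2}, P = (K_p/g)^(1/2) = (2/0.396)^(1/2) = 2.25 atm.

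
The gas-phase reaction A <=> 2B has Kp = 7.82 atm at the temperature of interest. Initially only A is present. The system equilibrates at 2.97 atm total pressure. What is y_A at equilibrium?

Take 1 mol A as basis and let X be its fractional conversion, so ξ = X.
Species balance: n_A = 1 − X; n_B = 2X.
Summing: n_T = 1 + X.
y_i = n_i/n_T, p_i = y_i·P. Kp = p_B^2 / (p_A).
Equating to 7.82 atm and solving on 0 < X < 1: X = 0.630.
Then n_A = 0.37, n_T = 1.63, so y_A = 0.227.

y_A = 0.227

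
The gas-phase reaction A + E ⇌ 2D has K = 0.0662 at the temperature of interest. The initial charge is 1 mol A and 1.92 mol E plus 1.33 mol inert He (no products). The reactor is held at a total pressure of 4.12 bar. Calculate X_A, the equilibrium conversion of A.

X = 0.157

Basis: 1 mol A initially; let X = conversion of A. Extent ξ = X.
Mole table: n_A = 1 − X; n_E = 1.92 − X; n_D = 2X; n_I = 1.33 (inert).
Total moles n_T = 4.25 (Δν = 0, constant).
y_i = n_i/n_T, p_i = y_i·P. K = p_D^2 / (p_A p_E).
Setting this equal to 0.0662 and taking the physical root (0 < X < 1) gives X = 0.157.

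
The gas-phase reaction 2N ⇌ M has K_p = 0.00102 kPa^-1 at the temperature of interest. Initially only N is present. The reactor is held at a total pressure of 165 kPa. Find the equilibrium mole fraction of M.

Let X = conversion of N (basis 1 mol N); extent of reaction ξ = 0.5X.
Moles: n_N = 1 − X; n_M = 0.5X.
Summing: n_T = 1 − 0.5X.
With p_i = (n_i/n_T)P, K_p = p_M / (p_N^2).
Setting this equal to 0.00102 kPa^-1 and taking the physical root (0 < X < 1) gives X = 0.227.
Then n_M = 0.113, n_T = 0.887, so y_M = 0.128.

y_M = 0.128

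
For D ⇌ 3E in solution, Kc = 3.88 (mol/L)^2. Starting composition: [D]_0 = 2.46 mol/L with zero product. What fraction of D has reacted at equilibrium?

X = 0.260

Let X = conversion of D; extent ξ = 2.46·X mol/L.
Concentrations: [D] = 2.46 − 2.46X; [E] = 7.38X.
Kc = [E]^3 / ([D]).
Equating to 3.88 (mol/L)^2: the physical root is X = 0.260.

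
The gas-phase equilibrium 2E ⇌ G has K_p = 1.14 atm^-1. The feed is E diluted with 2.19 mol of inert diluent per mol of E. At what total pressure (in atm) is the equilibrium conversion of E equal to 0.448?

Let X = conversion of E (basis 1 mol E); extent of reaction ξ = 0.5X.
Species balance: n_E = 1 − X; n_G = 0.5X; n_I = 2.19 (inert).
Total moles n_T = 3.19 − 0.5X.
K_p = p_G / (p_E^2) with p_i = (n_i/n_T)·P.
At X = 0.448: the mole-fraction product g(X) = Π y_i^ν_i = 2.18. Since K_p = g(X)·P^{-1}, P = (g/K_p)^(1/1) = (2.18/1.14)^(1/1) = 1.91 atm.

P = 1.91 atm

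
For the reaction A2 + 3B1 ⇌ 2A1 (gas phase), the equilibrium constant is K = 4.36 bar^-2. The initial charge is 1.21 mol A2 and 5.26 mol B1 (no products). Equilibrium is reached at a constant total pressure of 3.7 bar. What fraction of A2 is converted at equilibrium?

X = 0.872

Basis: 1.21 mol A2 initially; let X = conversion of A2. Extent ξ = 1.21X.
Moles: n_A2 = 1.21 − 1.21X; n_B1 = 5.26 − 3.63X; n_A1 = 2.42X.
Summing: n_T = 6.47 − 2.42X.
With p_i = (n_i/n_T)P, K = p_A1^2 / (p_A2 p_B1^3).
Substituting and setting equal to 4.36 bar^-2 gives a polynomial in X; the root in (0,1) is X = 0.872.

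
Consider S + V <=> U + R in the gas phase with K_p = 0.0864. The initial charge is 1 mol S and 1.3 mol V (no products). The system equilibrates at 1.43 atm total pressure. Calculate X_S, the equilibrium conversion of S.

X = 0.258

Let X = conversion of S (basis 1 mol S); extent of reaction ξ = X.
At extent ξ: n_S = 1 − X; n_V = 1.3 − X; n_U = X; n_R = X.
Total moles n_T = 2.3 (Δν = 0, constant).
Mole fractions y_i = n_i/n_T; K_p = p_U p_R / (p_S p_V) with p_i = y_i·P.
Substituting and setting equal to 0.0864 gives a polynomial in X; the root in (0,1) is X = 0.258.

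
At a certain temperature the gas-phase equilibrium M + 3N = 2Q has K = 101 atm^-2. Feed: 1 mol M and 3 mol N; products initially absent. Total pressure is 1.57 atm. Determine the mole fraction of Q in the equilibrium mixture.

y_Q = 0.645

Basis: 1 mol M initially; let X = conversion of M. Extent ξ = X.
Species balance: n_M = 1 − X; n_N = 3 − 3X; n_Q = 2X.
Summing: n_T = 4 − 2X.
Mole fractions y_i = n_i/n_T; K = p_Q^2 / (p_M p_N^3) with p_i = y_i·P.
This yields a degree-4 equation in X; solving on (0,1), X = 0.784.
Then n_Q = 1.57, n_T = 2.43, so y_Q = 0.645.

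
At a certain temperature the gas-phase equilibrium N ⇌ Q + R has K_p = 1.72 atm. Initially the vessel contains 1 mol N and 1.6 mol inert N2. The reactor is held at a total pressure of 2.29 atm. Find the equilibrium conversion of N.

Basis: 1 mol N initially; let X = conversion of N. Extent ξ = X.
Species balance: n_N = 1 − X; n_Q = X; n_R = X; n_I = 1.6 (inert).
Summing: n_T = 2.6 + X.
y_i = n_i/n_T, p_i = y_i·P. K_p = p_Q p_R / (p_N).
Substituting and setting equal to 1.72 atm gives a polynomial in X; the root in (0,1) is X = 0.767.

X = 0.767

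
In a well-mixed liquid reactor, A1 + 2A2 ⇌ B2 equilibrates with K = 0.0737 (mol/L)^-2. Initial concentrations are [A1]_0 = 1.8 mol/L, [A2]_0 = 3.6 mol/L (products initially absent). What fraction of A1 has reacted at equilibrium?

X = 0.312

Let X = conversion of A1; extent ξ = 1.8·X mol/L.
Concentrations: [A1] = 1.8 − 1.8X; [A2] = 3.6 − 3.6X; [B2] = 1.8X.
K = [B2] / ([A1] [A2]^2).
Equating to 0.0737 (mol/L)^-2: the physical root is X = 0.312.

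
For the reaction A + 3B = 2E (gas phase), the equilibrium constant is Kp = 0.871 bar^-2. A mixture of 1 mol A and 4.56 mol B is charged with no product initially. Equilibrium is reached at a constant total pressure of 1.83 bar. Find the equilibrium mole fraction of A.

y_A = 0.094

Basis: 1 mol A initially; let X = conversion of A. Extent ξ = X.
Moles: n_A = 1 − X; n_B = 4.56 − 3X; n_E = 2X.
n_T = Σnᵢ = 5.56 − 2X.
With p_i = (n_i/n_T)P, Kp = p_E^2 / (p_A p_B^3).
Equating to 0.871 bar^-2 and solving on 0 < X < 1: X = 0.587.
Then n_A = 0.413, n_T = 4.39, so y_A = 0.094.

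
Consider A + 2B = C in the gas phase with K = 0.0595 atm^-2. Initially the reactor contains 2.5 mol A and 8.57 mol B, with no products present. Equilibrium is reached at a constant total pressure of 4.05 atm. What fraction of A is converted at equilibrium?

Take 2.5 mol A as basis and let X be its fractional conversion, so ξ = 2.5X.
At extent ξ: n_A = 2.5 − 2.5X; n_B = 8.57 − 5X; n_C = 2.5X.
n_T = Σnᵢ = 11.1 − 5X.
Mole fractions y_i = n_i/n_T; K = p_C / (p_A p_B^2) with p_i = y_i·P.
Substituting and setting equal to 0.0595 atm^-2 gives a polynomial in X; the root in (0,1) is X = 0.344.

X = 0.344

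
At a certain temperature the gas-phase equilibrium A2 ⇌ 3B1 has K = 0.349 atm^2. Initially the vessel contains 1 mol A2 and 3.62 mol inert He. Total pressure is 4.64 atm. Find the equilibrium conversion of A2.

X = 0.229

Let X = conversion of A2 (basis 1 mol A2); extent of reaction ξ = X.
At extent ξ: n_A2 = 1 − X; n_B1 = 3X; n_I = 3.62 (inert).
Summing: n_T = 4.62 + 2X.
y_i = n_i/n_T, p_i = y_i·P. K = p_B1^3 / (p_A2).
Substituting and setting equal to 0.349 atm^2 gives a polynomial in X; the root in (0,1) is X = 0.229.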